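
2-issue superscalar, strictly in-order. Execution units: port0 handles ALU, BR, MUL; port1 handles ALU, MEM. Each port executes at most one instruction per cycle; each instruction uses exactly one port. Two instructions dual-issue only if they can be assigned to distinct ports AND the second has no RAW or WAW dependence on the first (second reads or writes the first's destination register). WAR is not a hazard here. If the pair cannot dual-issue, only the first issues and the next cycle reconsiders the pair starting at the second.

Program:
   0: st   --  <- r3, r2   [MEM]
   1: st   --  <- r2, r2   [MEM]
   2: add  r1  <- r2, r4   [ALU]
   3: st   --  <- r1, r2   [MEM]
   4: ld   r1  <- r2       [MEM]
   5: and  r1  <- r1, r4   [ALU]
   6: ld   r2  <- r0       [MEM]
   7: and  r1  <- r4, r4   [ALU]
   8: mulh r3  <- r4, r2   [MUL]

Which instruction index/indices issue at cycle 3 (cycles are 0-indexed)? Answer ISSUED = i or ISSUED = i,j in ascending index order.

ISSUED = 4

0. st @i0  | no-port MEM/MEM
1. st add @i1&i2  | dual
2. st @i3  | no-port MEM/MEM
3. ld @i4  | RAW+WAW r1
4. and ld @i5&i6  | dual
5. and mulh @i7&i8  | dual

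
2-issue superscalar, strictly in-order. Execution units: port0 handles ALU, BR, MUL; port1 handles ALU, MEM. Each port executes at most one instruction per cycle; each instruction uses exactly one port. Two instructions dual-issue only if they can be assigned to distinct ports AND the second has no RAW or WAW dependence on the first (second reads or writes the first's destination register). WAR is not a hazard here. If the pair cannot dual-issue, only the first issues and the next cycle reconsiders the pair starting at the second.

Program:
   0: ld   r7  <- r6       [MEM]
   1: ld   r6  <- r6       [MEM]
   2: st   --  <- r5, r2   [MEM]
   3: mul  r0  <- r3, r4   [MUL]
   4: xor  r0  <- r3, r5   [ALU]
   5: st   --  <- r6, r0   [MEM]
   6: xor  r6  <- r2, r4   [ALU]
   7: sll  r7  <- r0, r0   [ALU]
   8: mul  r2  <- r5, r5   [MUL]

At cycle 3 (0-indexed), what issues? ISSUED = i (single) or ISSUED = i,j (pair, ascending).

c0: i0 ld  no-port MEM/MEM
c1: i1 ld  no-port MEM/MEM
c2: i2&i3 st+mul  pair
c3: i4 xor  RAW r0
c4: i5&i6 st+xor  pair
c5: i7&i8 sll+mul  pair

ISSUED = 4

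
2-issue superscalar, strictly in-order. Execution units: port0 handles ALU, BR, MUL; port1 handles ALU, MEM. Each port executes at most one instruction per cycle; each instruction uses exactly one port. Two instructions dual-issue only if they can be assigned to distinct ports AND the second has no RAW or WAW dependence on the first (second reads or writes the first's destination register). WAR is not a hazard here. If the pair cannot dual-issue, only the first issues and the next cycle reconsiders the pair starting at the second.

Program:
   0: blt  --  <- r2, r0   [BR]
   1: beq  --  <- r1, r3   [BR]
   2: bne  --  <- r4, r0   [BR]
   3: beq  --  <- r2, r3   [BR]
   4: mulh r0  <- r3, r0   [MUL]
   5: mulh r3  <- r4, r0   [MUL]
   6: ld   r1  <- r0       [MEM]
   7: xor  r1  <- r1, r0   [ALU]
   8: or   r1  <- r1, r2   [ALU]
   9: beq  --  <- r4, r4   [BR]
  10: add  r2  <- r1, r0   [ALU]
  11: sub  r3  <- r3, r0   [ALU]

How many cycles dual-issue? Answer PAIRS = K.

  cy0 -> i0 (blt) no-port BR/BR
  cy1 -> i1 (beq) no-port BR/BR
  cy2 -> i2 (bne) no-port BR/BR
  cy3 -> i3 (beq) no-port BR/MUL
  cy4 -> i4 (mulh) no-port MUL/MUL
  cy5 -> i5,i6 (mulh ld) dual
  cy6 -> i7 (xor) RAW+WAW r1
  cy7 -> i8,i9 (or beq) dual
  cy8 -> i10,i11 (add sub) dual

PAIRS = 3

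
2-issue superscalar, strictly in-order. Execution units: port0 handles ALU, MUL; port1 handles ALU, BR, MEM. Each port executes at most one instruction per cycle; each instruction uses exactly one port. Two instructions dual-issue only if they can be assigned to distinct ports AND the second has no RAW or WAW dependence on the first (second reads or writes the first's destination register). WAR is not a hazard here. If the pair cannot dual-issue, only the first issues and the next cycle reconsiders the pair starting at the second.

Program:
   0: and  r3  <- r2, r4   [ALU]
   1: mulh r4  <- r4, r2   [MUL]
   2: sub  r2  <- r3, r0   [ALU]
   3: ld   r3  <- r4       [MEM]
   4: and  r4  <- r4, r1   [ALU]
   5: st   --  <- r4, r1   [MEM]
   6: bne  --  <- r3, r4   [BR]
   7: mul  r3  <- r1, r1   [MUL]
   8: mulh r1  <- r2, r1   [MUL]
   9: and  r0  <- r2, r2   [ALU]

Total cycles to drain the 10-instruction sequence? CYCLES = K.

[0] i0+i1  and+mulh  -- dual
[1] i2+i3  sub+ld  -- dual
[2] i4  and  -- RAW r4
[3] i5  st  -- no-port MEM/BR
[4] i6+i7  bne+mul  -- dual
[5] i8+i9  mulh+and  -- dual

CYCLES = 6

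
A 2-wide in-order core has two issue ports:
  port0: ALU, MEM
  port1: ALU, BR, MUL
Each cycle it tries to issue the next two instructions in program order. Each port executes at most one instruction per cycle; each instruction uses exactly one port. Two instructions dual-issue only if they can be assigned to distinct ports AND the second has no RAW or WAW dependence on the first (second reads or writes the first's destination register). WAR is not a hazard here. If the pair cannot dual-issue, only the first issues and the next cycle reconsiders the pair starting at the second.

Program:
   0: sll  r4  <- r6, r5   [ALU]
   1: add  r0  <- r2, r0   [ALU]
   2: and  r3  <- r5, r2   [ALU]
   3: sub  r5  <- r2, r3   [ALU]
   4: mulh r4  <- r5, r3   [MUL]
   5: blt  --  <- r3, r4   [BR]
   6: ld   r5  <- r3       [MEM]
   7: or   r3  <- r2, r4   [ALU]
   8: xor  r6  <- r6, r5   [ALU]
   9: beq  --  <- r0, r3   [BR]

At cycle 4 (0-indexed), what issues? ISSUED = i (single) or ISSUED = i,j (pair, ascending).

ISSUED = 5,6

  cy0 -> i0/i1 (sll+add) 2-wide
  cy1 -> i2 (and) RAW r3
  cy2 -> i3 (sub) RAW r5
  cy3 -> i4 (mulh) no-port MUL/BR
  cy4 -> i5/i6 (blt+ld) 2-wide
  cy5 -> i7/i8 (or+xor) 2-wide
  cy6 -> i9 (beq) tail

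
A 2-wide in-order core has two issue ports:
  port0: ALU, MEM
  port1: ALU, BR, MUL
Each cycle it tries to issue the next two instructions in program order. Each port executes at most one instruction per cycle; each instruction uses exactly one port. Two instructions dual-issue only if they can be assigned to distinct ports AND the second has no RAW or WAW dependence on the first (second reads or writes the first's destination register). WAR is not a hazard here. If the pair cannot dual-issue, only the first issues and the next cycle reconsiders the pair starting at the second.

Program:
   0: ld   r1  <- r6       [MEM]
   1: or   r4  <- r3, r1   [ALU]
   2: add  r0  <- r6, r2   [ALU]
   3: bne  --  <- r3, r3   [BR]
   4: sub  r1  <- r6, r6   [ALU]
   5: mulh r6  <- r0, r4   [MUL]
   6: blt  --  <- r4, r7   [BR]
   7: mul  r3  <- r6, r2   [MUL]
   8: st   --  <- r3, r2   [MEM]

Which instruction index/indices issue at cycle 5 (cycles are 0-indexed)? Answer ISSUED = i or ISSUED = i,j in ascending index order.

t=0 i0:ld ; RAW r1
t=1 i1&i2:or+add ; dual
t=2 i3&i4:bne+sub ; dual
t=3 i5:mulh ; no-port MUL/BR
t=4 i6:blt ; no-port BR/MUL
t=5 i7:mul ; RAW r3
t=6 i8:st ; tail

ISSUED = 7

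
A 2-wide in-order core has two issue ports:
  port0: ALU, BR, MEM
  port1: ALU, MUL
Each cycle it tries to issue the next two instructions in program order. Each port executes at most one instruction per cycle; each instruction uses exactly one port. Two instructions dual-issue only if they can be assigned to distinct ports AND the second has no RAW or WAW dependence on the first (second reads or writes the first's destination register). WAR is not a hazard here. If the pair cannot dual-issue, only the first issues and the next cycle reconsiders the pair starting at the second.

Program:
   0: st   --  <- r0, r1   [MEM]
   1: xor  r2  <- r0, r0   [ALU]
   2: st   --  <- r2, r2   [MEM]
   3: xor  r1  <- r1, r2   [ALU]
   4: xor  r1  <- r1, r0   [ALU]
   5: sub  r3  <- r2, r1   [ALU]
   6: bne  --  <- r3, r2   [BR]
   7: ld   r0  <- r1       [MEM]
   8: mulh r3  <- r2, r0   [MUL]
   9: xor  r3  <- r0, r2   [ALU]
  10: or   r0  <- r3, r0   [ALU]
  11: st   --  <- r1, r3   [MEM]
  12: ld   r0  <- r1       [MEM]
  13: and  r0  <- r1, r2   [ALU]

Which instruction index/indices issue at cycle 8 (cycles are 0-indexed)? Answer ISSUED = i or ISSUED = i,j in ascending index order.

#0 head=0: st/xor i0,i1 pair
#1 head=2: st/xor i2,i3 pair
#2 head=4: xor i4 RAW r1
#3 head=5: sub i5 RAW r3
#4 head=6: bne i6 no-port BR/MEM
#5 head=7: ld i7 RAW r0
#6 head=8: mulh i8 WAW r3
#7 head=9: xor i9 RAW r3
#8 head=10: or/st i10,i11 pair
#9 head=12: ld i12 WAW r0
#10 head=13: and i13 tail

ISSUED = 10,11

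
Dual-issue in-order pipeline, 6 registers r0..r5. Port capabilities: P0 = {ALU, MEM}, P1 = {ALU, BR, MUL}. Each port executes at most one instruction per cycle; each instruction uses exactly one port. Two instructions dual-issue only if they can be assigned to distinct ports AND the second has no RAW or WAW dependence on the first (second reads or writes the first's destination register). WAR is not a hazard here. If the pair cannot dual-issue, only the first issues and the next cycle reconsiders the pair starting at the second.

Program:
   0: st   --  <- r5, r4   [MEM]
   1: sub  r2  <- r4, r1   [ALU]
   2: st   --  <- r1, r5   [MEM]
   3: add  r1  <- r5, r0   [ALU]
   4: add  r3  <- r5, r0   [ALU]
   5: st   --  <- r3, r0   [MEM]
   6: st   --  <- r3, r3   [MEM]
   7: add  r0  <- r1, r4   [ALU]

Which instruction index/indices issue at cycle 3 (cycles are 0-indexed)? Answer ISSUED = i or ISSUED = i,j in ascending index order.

  cy0 -> i0/i1 (st+sub) pair
  cy1 -> i2/i3 (st+add) pair
  cy2 -> i4 (add) RAW r3
  cy3 -> i5 (st) no-port MEM/MEM
  cy4 -> i6/i7 (st+add) pair

ISSUED = 5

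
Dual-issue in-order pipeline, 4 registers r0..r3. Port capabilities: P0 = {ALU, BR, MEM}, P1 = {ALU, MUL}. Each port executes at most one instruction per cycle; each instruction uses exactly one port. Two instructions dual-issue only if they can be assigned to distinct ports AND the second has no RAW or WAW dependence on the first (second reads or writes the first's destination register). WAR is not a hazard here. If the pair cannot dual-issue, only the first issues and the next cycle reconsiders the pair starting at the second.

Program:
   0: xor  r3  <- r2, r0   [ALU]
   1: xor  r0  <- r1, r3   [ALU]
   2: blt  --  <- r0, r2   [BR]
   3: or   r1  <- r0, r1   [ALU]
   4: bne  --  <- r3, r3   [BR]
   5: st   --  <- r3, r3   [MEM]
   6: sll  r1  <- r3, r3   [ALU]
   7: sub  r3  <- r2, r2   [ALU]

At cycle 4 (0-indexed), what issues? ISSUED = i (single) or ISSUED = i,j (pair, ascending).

ISSUED = 5,6

0. xor @i0  | RAW r3
1. xor @i1  | RAW r0
2. blt or @i2,i3  | 2-wide
3. bne @i4  | no-port BR/MEM
4. st sll @i5,i6  | 2-wide
5. sub @i7  | tail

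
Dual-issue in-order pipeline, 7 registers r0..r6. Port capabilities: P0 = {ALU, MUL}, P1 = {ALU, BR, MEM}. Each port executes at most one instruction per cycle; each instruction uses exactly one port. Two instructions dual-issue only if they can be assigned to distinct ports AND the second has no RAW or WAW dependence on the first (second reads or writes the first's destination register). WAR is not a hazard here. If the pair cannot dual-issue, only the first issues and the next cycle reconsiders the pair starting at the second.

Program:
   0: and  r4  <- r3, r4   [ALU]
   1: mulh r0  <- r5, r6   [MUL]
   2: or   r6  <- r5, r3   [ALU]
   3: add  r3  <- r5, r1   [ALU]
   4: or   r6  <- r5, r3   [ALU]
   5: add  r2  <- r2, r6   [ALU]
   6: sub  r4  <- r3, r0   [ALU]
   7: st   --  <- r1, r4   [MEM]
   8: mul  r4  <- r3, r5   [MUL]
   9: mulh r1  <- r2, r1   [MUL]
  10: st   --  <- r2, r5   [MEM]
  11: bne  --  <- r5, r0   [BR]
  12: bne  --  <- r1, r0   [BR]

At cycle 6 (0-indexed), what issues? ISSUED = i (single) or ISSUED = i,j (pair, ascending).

t=0 i0/i1:and.ALU+mulh.MUL ; 2-wide
t=1 i2/i3:or.ALU+add.ALU ; 2-wide
t=2 i4:or.ALU ; RAW r6
t=3 i5/i6:add.ALU+sub.ALU ; 2-wide
t=4 i7/i8:st.MEM+mul.MUL ; 2-wide
t=5 i9/i10:mulh.MUL+st.MEM ; 2-wide
t=6 i11:bne.BR ; no-port BR/BR
t=7 i12:bne.BR ; tail

ISSUED = 11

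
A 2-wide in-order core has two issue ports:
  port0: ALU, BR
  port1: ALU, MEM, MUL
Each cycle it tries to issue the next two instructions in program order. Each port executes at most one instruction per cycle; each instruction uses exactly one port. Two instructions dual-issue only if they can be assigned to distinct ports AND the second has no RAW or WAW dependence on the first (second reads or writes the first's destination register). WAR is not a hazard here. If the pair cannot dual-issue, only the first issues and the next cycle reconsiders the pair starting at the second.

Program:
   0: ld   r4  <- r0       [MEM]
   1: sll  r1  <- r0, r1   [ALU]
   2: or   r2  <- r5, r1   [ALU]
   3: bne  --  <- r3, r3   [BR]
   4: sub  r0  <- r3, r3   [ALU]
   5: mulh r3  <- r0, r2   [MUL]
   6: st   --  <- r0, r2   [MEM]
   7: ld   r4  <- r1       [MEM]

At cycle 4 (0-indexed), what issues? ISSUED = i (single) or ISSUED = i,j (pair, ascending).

[0] i0,i1  ld+sll  -- dual
[1] i2,i3  or+bne  -- dual
[2] i4  sub  -- RAW r0
[3] i5  mulh  -- no-port MUL/MEM
[4] i6  st  -- no-port MEM/MEM
[5] i7  ld  -- tail

ISSUED = 6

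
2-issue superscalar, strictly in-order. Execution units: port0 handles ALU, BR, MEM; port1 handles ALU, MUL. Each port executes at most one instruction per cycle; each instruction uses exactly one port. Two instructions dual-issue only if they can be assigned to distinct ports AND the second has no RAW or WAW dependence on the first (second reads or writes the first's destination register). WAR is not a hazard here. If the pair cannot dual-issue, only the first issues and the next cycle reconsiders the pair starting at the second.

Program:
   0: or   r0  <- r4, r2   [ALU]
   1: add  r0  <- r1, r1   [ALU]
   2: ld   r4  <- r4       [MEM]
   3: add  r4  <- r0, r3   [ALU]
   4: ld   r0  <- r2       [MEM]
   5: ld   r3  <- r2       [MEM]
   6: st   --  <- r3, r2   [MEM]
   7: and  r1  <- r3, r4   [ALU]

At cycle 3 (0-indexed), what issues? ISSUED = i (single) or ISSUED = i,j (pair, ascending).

ISSUED = 5

#0 head=0: or.ALU i0 WAW r0
#1 head=1: add.ALU;ld.MEM i1+i2 2-wide
#2 head=3: add.ALU;ld.MEM i3+i4 2-wide
#3 head=5: ld.MEM i5 no-port MEM/MEM
#4 head=6: st.MEM;and.ALU i6+i7 2-wide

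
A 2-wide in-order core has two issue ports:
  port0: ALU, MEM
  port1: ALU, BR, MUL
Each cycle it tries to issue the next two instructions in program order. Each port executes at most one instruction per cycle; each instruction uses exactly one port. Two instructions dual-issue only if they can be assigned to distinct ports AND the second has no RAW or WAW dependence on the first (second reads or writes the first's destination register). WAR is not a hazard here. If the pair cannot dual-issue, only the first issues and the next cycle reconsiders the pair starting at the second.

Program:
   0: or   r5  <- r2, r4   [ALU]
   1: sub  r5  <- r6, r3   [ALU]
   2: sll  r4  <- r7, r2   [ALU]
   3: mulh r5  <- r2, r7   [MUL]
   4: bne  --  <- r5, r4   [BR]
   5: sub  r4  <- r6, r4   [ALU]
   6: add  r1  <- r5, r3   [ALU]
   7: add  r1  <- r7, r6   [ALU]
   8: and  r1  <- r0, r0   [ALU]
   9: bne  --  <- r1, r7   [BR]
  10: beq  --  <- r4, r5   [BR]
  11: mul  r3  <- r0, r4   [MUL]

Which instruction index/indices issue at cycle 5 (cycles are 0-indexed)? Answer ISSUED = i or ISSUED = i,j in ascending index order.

ISSUED = 7

[0] i0  or.ALU  -- WAW r5
[1] i1/i2  sub.ALU;sll.ALU  -- pair
[2] i3  mulh.MUL  -- no-port MUL/BR
[3] i4/i5  bne.BR;sub.ALU  -- pair
[4] i6  add.ALU  -- WAW r1
[5] i7  add.ALU  -- WAW r1
[6] i8  and.ALU  -- RAW r1
[7] i9  bne.BR  -- no-port BR/BR
[8] i10  beq.BR  -- no-port BR/MUL
[9] i11  mul.MUL  -- tail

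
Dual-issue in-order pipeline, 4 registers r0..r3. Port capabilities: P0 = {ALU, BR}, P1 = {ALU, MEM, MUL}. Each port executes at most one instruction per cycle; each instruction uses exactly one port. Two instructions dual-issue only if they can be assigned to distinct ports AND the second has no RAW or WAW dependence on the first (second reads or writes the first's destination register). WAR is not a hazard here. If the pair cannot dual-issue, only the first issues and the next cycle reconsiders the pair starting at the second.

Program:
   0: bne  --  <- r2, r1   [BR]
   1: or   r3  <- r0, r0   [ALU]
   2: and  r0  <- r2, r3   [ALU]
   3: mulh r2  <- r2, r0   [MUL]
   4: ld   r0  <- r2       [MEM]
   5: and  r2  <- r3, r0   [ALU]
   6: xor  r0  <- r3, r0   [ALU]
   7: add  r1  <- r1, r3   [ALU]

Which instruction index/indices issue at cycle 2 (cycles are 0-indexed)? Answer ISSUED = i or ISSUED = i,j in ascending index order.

ISSUED = 3

#0 head=0: bne+or i0,i1 2-wide
#1 head=2: and i2 RAW r0
#2 head=3: mulh i3 no-port MUL/MEM
#3 head=4: ld i4 RAW r0
#4 head=5: and+xor i5,i6 2-wide
#5 head=7: add i7 tail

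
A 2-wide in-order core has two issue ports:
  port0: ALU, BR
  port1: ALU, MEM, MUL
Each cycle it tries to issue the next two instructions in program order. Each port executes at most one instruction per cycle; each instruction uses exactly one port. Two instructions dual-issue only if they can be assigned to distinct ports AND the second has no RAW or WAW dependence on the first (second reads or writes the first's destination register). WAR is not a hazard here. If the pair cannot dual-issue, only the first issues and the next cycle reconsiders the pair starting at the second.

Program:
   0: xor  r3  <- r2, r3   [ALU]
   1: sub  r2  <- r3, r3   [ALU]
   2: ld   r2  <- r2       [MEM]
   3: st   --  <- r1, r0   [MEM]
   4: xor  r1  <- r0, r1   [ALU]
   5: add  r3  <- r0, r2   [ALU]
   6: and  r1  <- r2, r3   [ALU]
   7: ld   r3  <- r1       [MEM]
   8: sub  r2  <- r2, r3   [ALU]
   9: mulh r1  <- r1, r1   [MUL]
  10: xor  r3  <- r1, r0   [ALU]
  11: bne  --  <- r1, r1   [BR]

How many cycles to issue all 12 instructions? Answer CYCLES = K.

CYCLES = 9

0. xor.ALU @i0  | RAW r3
1. sub.ALU @i1  | RAW+WAW r2
2. ld.MEM @i2  | no-port MEM/MEM
3. st.MEM xor.ALU @i3,i4  | dual
4. add.ALU @i5  | RAW r3
5. and.ALU @i6  | RAW r1
6. ld.MEM @i7  | RAW r3
7. sub.ALU mulh.MUL @i8,i9  | dual
8. xor.ALU bne.BR @i10,i11  | dual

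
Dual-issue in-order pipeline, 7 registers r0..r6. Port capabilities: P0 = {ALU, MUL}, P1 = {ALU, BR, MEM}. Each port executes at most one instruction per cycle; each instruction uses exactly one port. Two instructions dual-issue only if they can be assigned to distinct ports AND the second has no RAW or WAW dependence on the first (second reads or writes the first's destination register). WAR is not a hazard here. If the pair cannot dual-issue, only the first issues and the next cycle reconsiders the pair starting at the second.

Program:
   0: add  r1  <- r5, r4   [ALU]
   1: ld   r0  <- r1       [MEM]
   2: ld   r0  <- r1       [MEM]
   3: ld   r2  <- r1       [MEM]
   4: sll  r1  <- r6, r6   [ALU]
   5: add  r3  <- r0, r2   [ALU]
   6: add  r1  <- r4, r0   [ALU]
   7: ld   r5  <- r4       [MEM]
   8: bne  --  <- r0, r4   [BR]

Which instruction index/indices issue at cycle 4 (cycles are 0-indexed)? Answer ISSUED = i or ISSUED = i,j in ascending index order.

#0 head=0: add.ALU i0 RAW r1
#1 head=1: ld.MEM i1 no-port MEM/MEM
#2 head=2: ld.MEM i2 no-port MEM/MEM
#3 head=3: ld.MEM;sll.ALU i3+i4 dual
#4 head=5: add.ALU;add.ALU i5+i6 dual
#5 head=7: ld.MEM i7 no-port MEM/BR
#6 head=8: bne.BR i8 tail

ISSUED = 5,6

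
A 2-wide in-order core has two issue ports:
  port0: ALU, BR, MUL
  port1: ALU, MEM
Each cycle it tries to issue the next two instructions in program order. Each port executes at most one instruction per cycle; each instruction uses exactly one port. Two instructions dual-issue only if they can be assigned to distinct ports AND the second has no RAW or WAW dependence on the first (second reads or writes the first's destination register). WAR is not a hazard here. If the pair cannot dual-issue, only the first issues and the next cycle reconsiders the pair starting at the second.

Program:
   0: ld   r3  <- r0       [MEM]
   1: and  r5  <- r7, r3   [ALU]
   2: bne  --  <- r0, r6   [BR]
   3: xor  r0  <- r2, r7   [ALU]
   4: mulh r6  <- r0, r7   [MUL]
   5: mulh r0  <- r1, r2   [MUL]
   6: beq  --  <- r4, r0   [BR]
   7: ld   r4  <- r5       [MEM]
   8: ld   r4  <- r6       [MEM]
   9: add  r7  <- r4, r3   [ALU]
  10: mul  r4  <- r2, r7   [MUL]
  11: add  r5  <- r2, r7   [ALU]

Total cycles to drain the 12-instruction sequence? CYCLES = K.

c0: i0 ld  RAW r3
c1: i1/i2 and;bne  2-wide
c2: i3 xor  RAW r0
c3: i4 mulh  no-port MUL/MUL
c4: i5 mulh  no-port MUL/BR
c5: i6/i7 beq;ld  2-wide
c6: i8 ld  RAW r4
c7: i9 add  RAW r7
c8: i10/i11 mul;add  2-wide

CYCLES = 9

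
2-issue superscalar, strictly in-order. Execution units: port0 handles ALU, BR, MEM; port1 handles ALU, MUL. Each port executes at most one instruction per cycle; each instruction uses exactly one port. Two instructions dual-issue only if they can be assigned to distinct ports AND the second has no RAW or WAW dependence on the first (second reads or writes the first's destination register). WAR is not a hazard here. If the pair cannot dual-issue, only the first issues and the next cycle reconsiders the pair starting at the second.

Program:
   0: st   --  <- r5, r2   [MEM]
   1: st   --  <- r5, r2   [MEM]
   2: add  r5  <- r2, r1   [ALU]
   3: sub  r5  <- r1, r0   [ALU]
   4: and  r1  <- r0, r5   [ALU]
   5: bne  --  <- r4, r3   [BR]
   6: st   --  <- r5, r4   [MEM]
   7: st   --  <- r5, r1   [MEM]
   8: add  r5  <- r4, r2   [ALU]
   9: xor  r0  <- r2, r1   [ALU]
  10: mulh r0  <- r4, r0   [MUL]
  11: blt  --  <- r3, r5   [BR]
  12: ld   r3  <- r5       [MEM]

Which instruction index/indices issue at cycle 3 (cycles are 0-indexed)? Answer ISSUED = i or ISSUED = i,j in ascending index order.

ISSUED = 4,5

0. st @i0  | no-port MEM/MEM
1. st;add @i1&i2  | pair
2. sub @i3  | RAW r5
3. and;bne @i4&i5  | pair
4. st @i6  | no-port MEM/MEM
5. st;add @i7&i8  | pair
6. xor @i9  | RAW+WAW r0
7. mulh;blt @i10&i11  | pair
8. ld @i12  | tail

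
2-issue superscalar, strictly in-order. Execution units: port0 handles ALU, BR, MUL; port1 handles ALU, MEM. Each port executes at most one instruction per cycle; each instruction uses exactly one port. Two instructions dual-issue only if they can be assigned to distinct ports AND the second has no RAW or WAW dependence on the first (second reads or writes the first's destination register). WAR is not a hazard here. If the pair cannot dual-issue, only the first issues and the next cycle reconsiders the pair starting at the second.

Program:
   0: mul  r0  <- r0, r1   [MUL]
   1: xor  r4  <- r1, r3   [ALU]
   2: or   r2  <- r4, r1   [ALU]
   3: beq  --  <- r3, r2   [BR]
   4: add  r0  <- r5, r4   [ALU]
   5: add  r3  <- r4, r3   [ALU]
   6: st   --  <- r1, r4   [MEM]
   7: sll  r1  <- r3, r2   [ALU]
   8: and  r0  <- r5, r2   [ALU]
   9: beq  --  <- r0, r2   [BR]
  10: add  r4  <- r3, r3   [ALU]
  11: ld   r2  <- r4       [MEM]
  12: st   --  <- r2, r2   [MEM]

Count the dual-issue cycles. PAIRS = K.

[0] i0&i1  mul;xor  -- pair
[1] i2  or  -- RAW r2
[2] i3&i4  beq;add  -- pair
[3] i5&i6  add;st  -- pair
[4] i7&i8  sll;and  -- pair
[5] i9&i10  beq;add  -- pair
[6] i11  ld  -- no-port MEM/MEM
[7] i12  st  -- tail

PAIRS = 5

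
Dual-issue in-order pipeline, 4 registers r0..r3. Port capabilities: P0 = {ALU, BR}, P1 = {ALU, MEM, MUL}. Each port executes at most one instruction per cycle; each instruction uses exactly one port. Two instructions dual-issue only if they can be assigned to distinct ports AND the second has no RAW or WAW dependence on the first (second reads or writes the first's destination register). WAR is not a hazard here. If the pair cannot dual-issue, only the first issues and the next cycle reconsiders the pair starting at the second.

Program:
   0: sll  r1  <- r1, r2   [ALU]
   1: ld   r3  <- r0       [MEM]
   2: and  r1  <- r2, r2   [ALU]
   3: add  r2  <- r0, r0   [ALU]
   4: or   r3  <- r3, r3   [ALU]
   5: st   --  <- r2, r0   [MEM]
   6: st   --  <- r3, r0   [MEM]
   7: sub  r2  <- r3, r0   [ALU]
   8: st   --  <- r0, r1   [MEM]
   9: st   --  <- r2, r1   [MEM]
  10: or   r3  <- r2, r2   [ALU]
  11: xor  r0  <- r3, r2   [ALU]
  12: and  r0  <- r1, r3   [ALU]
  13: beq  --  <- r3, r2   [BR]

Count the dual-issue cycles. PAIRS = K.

[0] i0/i1  sll/ld  -- 2-wide
[1] i2/i3  and/add  -- 2-wide
[2] i4/i5  or/st  -- 2-wide
[3] i6/i7  st/sub  -- 2-wide
[4] i8  st  -- no-port MEM/MEM
[5] i9/i10  st/or  -- 2-wide
[6] i11  xor  -- WAW r0
[7] i12/i13  and/beq  -- 2-wide

PAIRS = 6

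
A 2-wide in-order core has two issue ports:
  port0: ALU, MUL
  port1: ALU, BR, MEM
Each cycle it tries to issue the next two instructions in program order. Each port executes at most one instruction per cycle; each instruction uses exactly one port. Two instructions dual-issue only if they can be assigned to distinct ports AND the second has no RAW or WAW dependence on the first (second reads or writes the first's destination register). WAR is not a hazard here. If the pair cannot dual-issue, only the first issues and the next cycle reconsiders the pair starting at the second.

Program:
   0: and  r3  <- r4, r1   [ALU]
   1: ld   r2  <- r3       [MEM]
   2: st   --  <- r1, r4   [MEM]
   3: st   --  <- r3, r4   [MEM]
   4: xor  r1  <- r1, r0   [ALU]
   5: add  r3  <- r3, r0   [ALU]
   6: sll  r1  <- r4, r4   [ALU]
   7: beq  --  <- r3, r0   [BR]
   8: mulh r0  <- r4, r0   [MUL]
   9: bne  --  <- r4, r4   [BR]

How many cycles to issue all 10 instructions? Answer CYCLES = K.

c0: i0 and  RAW r3
c1: i1 ld  no-port MEM/MEM
c2: i2 st  no-port MEM/MEM
c3: i3/i4 st xor  2-wide
c4: i5/i6 add sll  2-wide
c5: i7/i8 beq mulh  2-wide
c6: i9 bne  tail

CYCLES = 7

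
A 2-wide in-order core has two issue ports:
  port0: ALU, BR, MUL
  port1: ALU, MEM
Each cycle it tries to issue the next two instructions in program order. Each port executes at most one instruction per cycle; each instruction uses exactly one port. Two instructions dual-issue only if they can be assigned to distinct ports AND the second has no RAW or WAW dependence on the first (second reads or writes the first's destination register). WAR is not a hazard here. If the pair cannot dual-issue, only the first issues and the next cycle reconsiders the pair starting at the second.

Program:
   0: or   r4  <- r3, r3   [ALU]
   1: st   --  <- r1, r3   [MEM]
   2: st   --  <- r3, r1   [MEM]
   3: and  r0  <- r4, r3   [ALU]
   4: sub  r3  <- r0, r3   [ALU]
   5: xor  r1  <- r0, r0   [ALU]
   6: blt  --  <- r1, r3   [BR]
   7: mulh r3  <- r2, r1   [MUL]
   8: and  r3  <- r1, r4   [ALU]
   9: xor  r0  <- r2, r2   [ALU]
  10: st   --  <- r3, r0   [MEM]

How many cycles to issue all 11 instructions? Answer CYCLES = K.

CYCLES = 7

#0 head=0: or;st i0+i1 pair
#1 head=2: st;and i2+i3 pair
#2 head=4: sub;xor i4+i5 pair
#3 head=6: blt i6 no-port BR/MUL
#4 head=7: mulh i7 WAW r3
#5 head=8: and;xor i8+i9 pair
#6 head=10: st i10 tail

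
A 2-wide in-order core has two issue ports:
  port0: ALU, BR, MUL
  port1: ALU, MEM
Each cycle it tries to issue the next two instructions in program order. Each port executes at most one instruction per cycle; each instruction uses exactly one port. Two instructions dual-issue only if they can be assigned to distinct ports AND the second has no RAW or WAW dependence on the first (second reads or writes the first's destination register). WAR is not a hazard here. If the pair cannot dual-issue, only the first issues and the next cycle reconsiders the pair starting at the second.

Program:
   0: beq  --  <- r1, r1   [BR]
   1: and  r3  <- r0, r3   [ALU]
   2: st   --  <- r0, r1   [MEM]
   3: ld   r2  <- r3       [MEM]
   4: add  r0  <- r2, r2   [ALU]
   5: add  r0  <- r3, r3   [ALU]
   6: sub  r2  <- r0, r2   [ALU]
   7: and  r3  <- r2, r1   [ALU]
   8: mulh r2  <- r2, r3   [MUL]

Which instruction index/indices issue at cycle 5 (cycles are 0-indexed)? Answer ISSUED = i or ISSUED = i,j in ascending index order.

ISSUED = 6

t=0 i0&i1:beq.BR;and.ALU ; dual
t=1 i2:st.MEM ; no-port MEM/MEM
t=2 i3:ld.MEM ; RAW r2
t=3 i4:add.ALU ; WAW r0
t=4 i5:add.ALU ; RAW r0
t=5 i6:sub.ALU ; RAW r2
t=6 i7:and.ALU ; RAW r3
t=7 i8:mulh.MUL ; tail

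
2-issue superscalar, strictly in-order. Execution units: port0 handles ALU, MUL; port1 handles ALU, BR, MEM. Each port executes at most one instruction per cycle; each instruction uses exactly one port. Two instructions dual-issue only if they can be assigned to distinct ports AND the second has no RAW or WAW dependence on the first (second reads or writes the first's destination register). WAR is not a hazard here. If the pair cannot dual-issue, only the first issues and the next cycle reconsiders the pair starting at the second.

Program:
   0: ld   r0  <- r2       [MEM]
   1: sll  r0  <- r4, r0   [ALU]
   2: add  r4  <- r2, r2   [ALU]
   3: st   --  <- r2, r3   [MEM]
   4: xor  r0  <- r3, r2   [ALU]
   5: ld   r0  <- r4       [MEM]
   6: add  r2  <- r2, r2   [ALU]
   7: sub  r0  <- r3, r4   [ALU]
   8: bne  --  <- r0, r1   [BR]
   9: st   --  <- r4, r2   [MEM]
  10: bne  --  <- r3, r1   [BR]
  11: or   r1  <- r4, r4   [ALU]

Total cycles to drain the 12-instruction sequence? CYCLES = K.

  cy0 -> i0 (ld.MEM) RAW+WAW r0
  cy1 -> i1+i2 (sll.ALU/add.ALU) 2-wide
  cy2 -> i3+i4 (st.MEM/xor.ALU) 2-wide
  cy3 -> i5+i6 (ld.MEM/add.ALU) 2-wide
  cy4 -> i7 (sub.ALU) RAW r0
  cy5 -> i8 (bne.BR) no-port BR/MEM
  cy6 -> i9 (st.MEM) no-port MEM/BR
  cy7 -> i10+i11 (bne.BR/or.ALU) 2-wide

CYCLES = 8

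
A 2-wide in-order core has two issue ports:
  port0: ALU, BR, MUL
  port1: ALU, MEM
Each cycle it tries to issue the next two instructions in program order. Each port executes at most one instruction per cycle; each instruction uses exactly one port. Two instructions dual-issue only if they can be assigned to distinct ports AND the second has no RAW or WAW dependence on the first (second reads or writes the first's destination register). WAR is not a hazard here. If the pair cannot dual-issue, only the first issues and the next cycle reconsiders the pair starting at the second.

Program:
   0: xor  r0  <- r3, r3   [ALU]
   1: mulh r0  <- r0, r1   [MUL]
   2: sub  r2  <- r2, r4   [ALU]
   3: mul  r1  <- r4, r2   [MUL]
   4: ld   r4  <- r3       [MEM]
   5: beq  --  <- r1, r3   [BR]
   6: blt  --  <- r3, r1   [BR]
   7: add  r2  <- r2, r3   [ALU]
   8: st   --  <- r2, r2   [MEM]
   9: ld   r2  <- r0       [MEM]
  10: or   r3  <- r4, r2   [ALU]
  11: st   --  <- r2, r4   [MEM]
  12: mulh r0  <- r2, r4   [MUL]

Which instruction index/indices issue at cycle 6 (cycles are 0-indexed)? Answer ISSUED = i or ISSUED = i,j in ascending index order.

ISSUED = 9

t=0 i0:xor.ALU ; RAW+WAW r0
t=1 i1/i2:mulh.MUL+sub.ALU ; 2-wide
t=2 i3/i4:mul.MUL+ld.MEM ; 2-wide
t=3 i5:beq.BR ; no-port BR/BR
t=4 i6/i7:blt.BR+add.ALU ; 2-wide
t=5 i8:st.MEM ; no-port MEM/MEM
t=6 i9:ld.MEM ; RAW r2
t=7 i10/i11:or.ALU+st.MEM ; 2-wide
t=8 i12:mulh.MUL ; tail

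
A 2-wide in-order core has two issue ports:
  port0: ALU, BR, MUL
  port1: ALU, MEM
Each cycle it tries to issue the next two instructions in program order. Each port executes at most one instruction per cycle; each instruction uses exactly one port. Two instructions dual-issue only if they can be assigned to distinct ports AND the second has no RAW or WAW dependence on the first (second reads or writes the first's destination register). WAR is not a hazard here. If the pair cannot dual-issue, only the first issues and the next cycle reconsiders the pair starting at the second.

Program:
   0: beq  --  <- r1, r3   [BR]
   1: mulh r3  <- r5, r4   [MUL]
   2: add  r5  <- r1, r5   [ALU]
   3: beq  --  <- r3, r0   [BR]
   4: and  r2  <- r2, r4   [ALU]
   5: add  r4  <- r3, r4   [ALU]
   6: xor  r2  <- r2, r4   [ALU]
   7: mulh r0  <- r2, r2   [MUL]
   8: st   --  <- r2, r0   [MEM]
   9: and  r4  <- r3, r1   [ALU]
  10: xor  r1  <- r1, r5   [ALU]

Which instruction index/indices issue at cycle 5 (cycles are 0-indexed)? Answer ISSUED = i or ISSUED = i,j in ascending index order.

[0] i0  beq  -- no-port BR/MUL
[1] i1+i2  mulh add  -- pair
[2] i3+i4  beq and  -- pair
[3] i5  add  -- RAW r4
[4] i6  xor  -- RAW r2
[5] i7  mulh  -- RAW r0
[6] i8+i9  st and  -- pair
[7] i10  xor  -- tail

ISSUED = 7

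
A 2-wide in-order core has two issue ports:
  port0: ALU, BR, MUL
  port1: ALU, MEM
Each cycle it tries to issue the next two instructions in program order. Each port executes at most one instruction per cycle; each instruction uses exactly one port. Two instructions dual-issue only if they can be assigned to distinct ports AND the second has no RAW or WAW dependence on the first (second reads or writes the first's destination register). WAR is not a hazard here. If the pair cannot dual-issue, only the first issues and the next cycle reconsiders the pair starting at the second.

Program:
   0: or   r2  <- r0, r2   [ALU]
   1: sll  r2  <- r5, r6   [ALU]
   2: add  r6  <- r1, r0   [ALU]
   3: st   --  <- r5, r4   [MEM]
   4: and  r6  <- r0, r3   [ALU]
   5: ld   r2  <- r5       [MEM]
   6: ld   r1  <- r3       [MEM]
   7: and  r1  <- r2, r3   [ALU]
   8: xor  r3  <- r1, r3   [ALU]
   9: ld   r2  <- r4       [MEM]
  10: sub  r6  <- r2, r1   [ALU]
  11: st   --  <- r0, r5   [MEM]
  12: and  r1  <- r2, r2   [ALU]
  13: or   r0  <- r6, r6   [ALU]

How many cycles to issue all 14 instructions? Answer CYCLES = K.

CYCLES = 9

0. or.ALU @i0  | WAW r2
1. sll.ALU add.ALU @i1,i2  | pair
2. st.MEM and.ALU @i3,i4  | pair
3. ld.MEM @i5  | no-port MEM/MEM
4. ld.MEM @i6  | WAW r1
5. and.ALU @i7  | RAW r1
6. xor.ALU ld.MEM @i8,i9  | pair
7. sub.ALU st.MEM @i10,i11  | pair
8. and.ALU or.ALU @i12,i13  | pair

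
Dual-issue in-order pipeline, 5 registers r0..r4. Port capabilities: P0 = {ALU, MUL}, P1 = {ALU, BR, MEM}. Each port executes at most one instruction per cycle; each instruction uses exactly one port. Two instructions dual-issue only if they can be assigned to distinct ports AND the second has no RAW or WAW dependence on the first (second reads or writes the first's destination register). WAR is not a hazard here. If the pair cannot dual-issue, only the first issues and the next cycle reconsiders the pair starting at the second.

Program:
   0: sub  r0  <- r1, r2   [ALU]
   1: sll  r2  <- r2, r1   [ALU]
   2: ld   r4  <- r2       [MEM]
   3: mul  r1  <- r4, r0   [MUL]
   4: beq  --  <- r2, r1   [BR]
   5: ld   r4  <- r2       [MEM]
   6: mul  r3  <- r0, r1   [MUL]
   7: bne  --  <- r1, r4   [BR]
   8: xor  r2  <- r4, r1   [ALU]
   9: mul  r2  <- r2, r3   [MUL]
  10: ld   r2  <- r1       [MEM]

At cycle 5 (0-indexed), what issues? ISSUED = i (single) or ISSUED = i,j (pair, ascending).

ISSUED = 7,8

#0 head=0: sub/sll i0,i1 2-wide
#1 head=2: ld i2 RAW r4
#2 head=3: mul i3 RAW r1
#3 head=4: beq i4 no-port BR/MEM
#4 head=5: ld/mul i5,i6 2-wide
#5 head=7: bne/xor i7,i8 2-wide
#6 head=9: mul i9 WAW r2
#7 head=10: ld i10 tail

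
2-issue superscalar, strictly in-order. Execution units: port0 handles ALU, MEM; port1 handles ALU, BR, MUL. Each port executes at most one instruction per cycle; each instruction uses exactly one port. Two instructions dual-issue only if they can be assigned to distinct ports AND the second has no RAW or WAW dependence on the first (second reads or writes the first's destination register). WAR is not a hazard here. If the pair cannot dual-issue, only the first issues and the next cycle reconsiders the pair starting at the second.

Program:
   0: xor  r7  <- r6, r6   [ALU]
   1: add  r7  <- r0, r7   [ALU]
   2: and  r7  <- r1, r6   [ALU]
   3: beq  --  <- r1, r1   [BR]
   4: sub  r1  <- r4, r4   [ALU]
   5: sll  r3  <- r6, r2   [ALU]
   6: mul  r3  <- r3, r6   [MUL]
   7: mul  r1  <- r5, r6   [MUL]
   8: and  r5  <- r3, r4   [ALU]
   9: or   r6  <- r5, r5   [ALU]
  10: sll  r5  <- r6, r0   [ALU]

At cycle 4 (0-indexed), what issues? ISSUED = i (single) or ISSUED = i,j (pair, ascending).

ISSUED = 6

t=0 i0:xor.ALU ; RAW+WAW r7
t=1 i1:add.ALU ; WAW r7
t=2 i2&i3:and.ALU+beq.BR ; 2-wide
t=3 i4&i5:sub.ALU+sll.ALU ; 2-wide
t=4 i6:mul.MUL ; no-port MUL/MUL
t=5 i7&i8:mul.MUL+and.ALU ; 2-wide
t=6 i9:or.ALU ; RAW r6
t=7 i10:sll.ALU ; tail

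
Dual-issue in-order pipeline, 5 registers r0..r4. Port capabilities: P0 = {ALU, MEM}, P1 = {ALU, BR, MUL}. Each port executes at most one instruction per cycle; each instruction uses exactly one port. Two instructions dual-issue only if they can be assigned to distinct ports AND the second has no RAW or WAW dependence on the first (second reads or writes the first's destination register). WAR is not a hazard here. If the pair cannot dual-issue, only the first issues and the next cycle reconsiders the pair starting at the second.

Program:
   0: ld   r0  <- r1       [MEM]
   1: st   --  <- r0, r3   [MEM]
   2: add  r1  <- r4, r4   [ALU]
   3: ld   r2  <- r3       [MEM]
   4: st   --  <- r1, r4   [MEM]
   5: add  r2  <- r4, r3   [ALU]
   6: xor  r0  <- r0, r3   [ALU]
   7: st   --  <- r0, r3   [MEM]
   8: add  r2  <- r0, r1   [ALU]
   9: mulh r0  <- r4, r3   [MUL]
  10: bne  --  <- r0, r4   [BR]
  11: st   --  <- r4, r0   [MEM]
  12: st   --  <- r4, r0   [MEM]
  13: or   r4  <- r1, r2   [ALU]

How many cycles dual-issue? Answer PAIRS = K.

#0 head=0: ld.MEM i0 no-port MEM/MEM
#1 head=1: st.MEM/add.ALU i1,i2 dual
#2 head=3: ld.MEM i3 no-port MEM/MEM
#3 head=4: st.MEM/add.ALU i4,i5 dual
#4 head=6: xor.ALU i6 RAW r0
#5 head=7: st.MEM/add.ALU i7,i8 dual
#6 head=9: mulh.MUL i9 no-port MUL/BR
#7 head=10: bne.BR/st.MEM i10,i11 dual
#8 head=12: st.MEM/or.ALU i12,i13 dual

PAIRS = 5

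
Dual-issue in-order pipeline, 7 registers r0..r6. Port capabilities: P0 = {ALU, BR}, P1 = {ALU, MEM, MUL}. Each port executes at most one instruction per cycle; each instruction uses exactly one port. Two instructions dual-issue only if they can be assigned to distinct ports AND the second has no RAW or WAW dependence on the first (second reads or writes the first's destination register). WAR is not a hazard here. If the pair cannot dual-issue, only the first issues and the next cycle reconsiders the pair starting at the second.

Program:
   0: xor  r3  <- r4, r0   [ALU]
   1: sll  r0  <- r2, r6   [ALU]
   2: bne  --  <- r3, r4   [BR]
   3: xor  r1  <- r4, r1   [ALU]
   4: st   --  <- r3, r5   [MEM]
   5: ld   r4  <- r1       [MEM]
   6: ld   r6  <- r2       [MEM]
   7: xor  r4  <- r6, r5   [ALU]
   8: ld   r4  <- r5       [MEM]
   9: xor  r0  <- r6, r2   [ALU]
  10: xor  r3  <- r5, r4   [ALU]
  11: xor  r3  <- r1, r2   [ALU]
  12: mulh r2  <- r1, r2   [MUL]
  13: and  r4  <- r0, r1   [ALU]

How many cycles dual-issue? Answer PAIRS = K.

PAIRS = 4

#0 head=0: xor.ALU/sll.ALU i0+i1 dual
#1 head=2: bne.BR/xor.ALU i2+i3 dual
#2 head=4: st.MEM i4 no-port MEM/MEM
#3 head=5: ld.MEM i5 no-port MEM/MEM
#4 head=6: ld.MEM i6 RAW r6
#5 head=7: xor.ALU i7 WAW r4
#6 head=8: ld.MEM/xor.ALU i8+i9 dual
#7 head=10: xor.ALU i10 WAW r3
#8 head=11: xor.ALU/mulh.MUL i11+i12 dual
#9 head=13: and.ALU i13 tail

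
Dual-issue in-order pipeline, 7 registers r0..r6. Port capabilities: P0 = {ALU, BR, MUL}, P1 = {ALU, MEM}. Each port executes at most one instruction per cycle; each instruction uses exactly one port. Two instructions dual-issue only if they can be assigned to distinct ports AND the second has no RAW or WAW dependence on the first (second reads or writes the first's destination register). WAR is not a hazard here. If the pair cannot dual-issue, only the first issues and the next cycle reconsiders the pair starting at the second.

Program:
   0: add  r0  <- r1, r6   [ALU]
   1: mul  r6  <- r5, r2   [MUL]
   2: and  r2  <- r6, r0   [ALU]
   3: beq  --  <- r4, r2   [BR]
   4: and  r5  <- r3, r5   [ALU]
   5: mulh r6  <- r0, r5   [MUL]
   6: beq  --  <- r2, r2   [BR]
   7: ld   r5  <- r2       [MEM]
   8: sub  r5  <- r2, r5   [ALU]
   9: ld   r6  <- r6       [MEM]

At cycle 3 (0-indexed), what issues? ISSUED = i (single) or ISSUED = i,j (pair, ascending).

ISSUED = 5

[0] i0/i1  add;mul  -- dual
[1] i2  and  -- RAW r2
[2] i3/i4  beq;and  -- dual
[3] i5  mulh  -- no-port MUL/BR
[4] i6/i7  beq;ld  -- dual
[5] i8/i9  sub;ld  -- dual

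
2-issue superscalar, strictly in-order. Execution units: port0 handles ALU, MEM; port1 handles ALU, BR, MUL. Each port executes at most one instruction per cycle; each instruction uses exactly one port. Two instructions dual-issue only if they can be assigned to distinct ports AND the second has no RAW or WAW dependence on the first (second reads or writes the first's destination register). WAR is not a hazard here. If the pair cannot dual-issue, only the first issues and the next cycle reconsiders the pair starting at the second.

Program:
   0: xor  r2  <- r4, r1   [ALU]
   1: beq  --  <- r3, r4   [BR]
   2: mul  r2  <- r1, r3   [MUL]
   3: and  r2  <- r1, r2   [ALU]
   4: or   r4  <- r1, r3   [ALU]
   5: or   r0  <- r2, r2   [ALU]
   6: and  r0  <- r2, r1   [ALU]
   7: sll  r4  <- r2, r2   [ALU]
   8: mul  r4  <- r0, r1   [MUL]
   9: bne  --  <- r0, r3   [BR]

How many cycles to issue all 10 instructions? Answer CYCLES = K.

#0 head=0: xor;beq i0/i1 dual
#1 head=2: mul i2 RAW+WAW r2
#2 head=3: and;or i3/i4 dual
#3 head=5: or i5 WAW r0
#4 head=6: and;sll i6/i7 dual
#5 head=8: mul i8 no-port MUL/BR
#6 head=9: bne i9 tail

CYCLES = 7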